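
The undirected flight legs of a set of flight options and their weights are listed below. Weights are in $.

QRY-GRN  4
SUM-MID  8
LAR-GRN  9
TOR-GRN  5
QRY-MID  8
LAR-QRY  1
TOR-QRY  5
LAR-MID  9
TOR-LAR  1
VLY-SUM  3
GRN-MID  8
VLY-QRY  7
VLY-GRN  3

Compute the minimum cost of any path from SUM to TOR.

$11

Shortest distances from SUM:
SUM: 0
VLY: 3  (via SUM)
GRN: 6  (via VLY)
MID: 8  (via SUM)
QRY: 10  (via VLY)
TOR: 11  (via GRN)
Shortest route: SUM–VLY–GRN–TOR = $11.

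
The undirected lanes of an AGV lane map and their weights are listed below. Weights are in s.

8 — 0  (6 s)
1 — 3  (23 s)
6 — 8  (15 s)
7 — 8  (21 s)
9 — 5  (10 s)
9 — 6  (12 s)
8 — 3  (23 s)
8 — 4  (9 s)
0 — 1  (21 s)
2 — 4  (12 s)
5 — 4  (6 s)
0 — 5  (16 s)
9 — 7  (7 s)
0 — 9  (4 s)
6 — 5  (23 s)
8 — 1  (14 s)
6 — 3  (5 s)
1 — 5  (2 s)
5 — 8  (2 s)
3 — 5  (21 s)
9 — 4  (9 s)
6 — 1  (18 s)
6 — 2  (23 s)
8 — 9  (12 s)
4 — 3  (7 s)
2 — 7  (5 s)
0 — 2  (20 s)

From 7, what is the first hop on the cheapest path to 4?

9

Compare a few routes:
7 → 9 → 5 → 4: 7+10+6 = 23
7 → 9 → 4: 7+9 = 16
7 → 2 → 4: 5+12 = 17
Cheapest is 7 → 9 → 4 at 16 s.
So from 7 the first move is to 9.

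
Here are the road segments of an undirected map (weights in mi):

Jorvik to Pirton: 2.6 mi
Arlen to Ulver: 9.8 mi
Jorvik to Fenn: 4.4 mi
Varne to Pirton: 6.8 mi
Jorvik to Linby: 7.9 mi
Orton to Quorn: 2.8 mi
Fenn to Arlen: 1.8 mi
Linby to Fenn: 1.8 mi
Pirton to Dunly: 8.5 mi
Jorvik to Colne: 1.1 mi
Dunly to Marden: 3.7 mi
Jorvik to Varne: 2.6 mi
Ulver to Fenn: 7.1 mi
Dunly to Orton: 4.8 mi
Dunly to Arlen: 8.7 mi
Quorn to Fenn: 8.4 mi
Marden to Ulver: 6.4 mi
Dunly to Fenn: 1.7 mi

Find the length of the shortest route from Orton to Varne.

Running Dijkstra from Orton:
Orton: 0
Quorn: 2.8  (via Orton)
Dunly: 4.8  (via Orton)
Fenn: 6.5  (via Dunly)
Arlen: 8.3  (via Fenn)
Linby: 8.3  (via Fenn)
Marden: 8.5  (via Dunly)
Jorvik: 10.9  (via Fenn)
Colne: 12  (via Jorvik)
Pirton: 13.3  (via Dunly)
Varne: 13.5  (via Jorvik)
Shortest route: Orton → Dunly → Fenn → Jorvik → Varne = 13.5 mi.

13.5 mi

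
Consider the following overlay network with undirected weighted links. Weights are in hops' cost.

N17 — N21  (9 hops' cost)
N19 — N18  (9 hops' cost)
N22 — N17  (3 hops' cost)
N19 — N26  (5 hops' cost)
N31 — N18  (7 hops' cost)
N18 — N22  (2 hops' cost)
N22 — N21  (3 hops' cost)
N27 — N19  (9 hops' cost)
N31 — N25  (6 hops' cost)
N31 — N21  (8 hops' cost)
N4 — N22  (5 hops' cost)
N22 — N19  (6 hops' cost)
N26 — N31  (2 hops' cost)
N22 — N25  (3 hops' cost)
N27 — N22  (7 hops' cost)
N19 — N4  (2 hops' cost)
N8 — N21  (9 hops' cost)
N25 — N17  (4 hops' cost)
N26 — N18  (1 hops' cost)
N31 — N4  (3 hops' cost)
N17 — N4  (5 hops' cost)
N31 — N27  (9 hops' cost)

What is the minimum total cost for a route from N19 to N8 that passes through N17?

22 hops' cost

Shortest N19→N17: N19–N4–N17 = 7
Best N17 to N8: N17–N22–N21–N8 costing 15
Total via N17: 7 + 15 = 22 hops' cost.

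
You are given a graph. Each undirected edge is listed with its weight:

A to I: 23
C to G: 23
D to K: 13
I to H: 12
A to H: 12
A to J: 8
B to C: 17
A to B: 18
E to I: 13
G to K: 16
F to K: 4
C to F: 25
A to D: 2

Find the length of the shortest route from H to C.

Settle nodes by increasing distance from H:
H: 0
A: 12  (via H)
I: 12  (via H)
D: 14  (via A)
J: 20  (via A)
E: 25  (via I)
K: 27  (via D)
B: 30  (via A)
F: 31  (via K)
G: 43  (via K)
C: 47  (via B)
Shortest route: H–A–B–C = 47.

47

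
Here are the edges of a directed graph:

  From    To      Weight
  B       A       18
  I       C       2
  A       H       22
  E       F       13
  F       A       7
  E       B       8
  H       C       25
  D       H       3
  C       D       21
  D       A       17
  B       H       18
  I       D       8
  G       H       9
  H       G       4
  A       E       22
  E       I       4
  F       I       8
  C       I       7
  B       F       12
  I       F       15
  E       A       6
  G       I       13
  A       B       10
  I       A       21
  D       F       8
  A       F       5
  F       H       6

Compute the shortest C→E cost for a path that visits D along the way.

Shortest C→D: C–I–D = 15
Best D to E: D–F–A–E costing 37
Total via D: 15 + 37 = 52.

52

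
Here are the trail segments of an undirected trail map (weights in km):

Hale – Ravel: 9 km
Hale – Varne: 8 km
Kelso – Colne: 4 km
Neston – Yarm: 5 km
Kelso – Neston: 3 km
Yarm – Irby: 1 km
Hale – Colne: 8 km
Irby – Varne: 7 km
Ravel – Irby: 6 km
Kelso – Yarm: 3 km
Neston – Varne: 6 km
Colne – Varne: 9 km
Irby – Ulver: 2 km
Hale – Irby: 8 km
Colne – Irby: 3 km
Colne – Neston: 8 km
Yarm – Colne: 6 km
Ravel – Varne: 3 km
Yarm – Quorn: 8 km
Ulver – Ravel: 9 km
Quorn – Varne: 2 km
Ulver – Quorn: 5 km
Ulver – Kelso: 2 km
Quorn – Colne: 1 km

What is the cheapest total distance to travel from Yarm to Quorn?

5 km

Running Dijkstra from Yarm:
Yarm: 0
Irby: 1  (via Yarm)
Ulver: 3  (via Irby)
Kelso: 3  (via Yarm)
Colne: 4  (via Irby)
Neston: 5  (via Yarm)
Quorn: 5  (via Colne)
Shortest route: Yarm–Irby–Colne–Quorn = 5 km.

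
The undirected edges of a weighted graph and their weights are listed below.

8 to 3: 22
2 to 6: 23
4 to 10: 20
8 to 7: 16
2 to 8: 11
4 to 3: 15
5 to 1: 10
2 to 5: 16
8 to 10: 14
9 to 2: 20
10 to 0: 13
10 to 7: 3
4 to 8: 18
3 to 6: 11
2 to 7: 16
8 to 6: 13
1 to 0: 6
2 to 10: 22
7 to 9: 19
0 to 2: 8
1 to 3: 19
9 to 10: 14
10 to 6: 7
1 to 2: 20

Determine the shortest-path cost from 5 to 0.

16

Candidate routes:
5 → 1 → 0: 10+6 = 16
5 → 1 → 2 → 0: 10+20+8 = 38
5 → 2 → 0: 16+8 = 24
Cheapest is 5 → 1 → 0 at 16.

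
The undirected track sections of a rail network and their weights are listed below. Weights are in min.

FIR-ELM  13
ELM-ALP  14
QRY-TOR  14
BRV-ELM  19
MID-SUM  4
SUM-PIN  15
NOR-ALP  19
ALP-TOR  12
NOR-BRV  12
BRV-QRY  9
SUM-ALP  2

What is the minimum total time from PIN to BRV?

48 min

Shortest distances from PIN:
PIN: 0
SUM: 15  (via PIN)
ALP: 17  (via SUM)
MID: 19  (via SUM)
TOR: 29  (via ALP)
ELM: 31  (via ALP)
NOR: 36  (via ALP)
QRY: 43  (via TOR)
FIR: 44  (via ELM)
BRV: 48  (via NOR)
Shortest route: PIN → SUM → ALP → NOR → BRV = 48 min.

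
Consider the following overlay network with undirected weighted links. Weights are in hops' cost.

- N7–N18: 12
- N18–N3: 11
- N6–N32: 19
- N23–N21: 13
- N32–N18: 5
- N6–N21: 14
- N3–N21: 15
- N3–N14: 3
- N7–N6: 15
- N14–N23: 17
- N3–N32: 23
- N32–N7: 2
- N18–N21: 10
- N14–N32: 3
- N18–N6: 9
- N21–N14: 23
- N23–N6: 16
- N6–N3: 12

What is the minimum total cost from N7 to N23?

Candidate routes:
N7–N32–N18–N6–N23: 2+5+9+16 = 32
N7–N32–N14–N23: 2+3+17 = 22
N7–N32–N18–N21–N23: 2+5+10+13 = 30
N7–N6–N23: 15+16 = 31
Cheapest is N7–N32–N14–N23 at 22 hops' cost.

22 hops' cost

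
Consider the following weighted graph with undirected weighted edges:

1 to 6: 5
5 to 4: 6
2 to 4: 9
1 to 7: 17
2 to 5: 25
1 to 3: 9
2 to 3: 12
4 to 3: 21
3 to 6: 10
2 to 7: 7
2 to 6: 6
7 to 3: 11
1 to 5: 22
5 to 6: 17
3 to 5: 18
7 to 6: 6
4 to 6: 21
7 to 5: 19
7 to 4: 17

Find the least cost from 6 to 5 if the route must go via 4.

Best 6 to 4: 6–2–4 costing 15
Shortest 4→5: 4–5 = 6
Total via 4: 15 + 6 = 21.

21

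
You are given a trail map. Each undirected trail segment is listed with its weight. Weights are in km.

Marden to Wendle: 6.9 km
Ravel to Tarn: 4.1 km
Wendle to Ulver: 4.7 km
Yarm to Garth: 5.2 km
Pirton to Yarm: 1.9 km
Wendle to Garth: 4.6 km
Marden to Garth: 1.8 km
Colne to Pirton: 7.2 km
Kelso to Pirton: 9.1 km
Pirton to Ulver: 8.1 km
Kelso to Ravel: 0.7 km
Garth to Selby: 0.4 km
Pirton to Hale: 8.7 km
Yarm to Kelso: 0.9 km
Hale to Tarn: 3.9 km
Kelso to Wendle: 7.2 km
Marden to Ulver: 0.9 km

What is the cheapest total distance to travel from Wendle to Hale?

15.9 km

Shortest distances from Wendle:
Wendle: 0
Garth: 4.6  (via Wendle)
Ulver: 4.7  (via Wendle)
Selby: 5  (via Garth)
Marden: 5.6  (via Ulver)
Kelso: 7.2  (via Wendle)
Ravel: 7.9  (via Kelso)
Yarm: 8.1  (via Kelso)
Pirton: 10  (via Yarm)
Tarn: 12  (via Ravel)
Hale: 15.9  (via Tarn)
Shortest route: Wendle → Kelso → Ravel → Tarn → Hale = 15.9 km.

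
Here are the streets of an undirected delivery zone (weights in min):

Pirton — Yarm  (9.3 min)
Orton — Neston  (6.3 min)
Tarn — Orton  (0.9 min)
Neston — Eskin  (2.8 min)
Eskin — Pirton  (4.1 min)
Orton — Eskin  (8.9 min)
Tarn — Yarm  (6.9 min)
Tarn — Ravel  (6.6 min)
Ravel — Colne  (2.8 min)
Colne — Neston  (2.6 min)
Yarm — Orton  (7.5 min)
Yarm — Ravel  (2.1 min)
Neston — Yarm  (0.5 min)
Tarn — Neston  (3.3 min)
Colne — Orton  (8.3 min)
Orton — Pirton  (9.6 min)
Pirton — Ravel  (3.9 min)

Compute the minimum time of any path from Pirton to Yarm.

Running Dijkstra from Pirton:
Pirton: 0
Ravel: 3.9  (via Pirton)
Eskin: 4.1  (via Pirton)
Yarm: 6  (via Ravel)
Shortest route: Pirton → Ravel → Yarm = 6 min.

6 min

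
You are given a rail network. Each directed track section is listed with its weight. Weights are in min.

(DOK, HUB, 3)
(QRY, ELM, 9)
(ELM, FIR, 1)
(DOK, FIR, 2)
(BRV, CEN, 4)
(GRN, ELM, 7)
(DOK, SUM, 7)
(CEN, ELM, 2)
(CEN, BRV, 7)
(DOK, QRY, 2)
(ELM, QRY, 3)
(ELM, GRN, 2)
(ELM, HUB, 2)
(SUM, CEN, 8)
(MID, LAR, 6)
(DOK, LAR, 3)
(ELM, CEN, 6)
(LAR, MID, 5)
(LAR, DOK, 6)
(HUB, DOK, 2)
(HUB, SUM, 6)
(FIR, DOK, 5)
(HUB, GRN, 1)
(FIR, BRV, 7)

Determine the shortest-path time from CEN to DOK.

6 min

Shortest distances from CEN:
CEN: 0
ELM: 2  (via CEN)
FIR: 3  (via ELM)
GRN: 4  (via ELM)
HUB: 4  (via ELM)
QRY: 5  (via ELM)
DOK: 6  (via HUB)
Shortest route: CEN–ELM–HUB–DOK = 6 min.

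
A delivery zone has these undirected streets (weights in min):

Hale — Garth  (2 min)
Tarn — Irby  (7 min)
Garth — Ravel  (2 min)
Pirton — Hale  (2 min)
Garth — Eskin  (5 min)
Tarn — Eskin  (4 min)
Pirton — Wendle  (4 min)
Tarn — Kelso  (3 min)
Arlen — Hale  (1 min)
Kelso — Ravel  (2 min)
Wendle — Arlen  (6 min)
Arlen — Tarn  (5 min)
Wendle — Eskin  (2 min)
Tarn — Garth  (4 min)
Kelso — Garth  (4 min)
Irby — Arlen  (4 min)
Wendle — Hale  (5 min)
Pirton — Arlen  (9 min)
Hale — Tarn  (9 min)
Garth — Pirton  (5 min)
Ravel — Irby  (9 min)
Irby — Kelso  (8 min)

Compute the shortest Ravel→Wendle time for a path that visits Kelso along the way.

Best Ravel to Kelso: Ravel–Kelso costing 2
Shortest Kelso→Wendle: Kelso–Tarn–Eskin–Wendle = 9
Total via Kelso: 2 + 9 = 11 min.

11 min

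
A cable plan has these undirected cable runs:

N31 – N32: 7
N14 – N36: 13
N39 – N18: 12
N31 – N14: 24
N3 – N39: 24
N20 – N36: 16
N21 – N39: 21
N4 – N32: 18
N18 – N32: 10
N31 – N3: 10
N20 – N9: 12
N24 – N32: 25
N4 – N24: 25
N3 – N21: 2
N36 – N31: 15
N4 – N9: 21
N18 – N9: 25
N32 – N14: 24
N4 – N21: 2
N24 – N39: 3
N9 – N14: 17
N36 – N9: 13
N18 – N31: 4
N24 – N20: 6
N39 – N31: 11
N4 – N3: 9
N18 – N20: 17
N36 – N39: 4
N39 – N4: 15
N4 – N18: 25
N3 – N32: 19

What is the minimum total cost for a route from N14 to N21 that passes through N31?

36

Best N14 to N31: N14 → N31 costing 24
Shortest N31→N21: N31 → N3 → N21 = 12
Total via N31: 24 + 12 = 36.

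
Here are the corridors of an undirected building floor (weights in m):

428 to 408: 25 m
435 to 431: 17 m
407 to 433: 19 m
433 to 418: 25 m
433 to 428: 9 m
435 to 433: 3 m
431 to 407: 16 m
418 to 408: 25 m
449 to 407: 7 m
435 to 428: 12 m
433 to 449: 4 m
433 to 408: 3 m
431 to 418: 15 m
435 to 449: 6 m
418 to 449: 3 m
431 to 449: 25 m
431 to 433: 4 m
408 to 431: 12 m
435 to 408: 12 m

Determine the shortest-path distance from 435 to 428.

Enumerating some paths:
435–408–433–428: 12+3+9 = 24
435–428: 12 = 12
435–449–433–428: 6+4+9 = 19
Cheapest is 435–428 at 12 m.

12 m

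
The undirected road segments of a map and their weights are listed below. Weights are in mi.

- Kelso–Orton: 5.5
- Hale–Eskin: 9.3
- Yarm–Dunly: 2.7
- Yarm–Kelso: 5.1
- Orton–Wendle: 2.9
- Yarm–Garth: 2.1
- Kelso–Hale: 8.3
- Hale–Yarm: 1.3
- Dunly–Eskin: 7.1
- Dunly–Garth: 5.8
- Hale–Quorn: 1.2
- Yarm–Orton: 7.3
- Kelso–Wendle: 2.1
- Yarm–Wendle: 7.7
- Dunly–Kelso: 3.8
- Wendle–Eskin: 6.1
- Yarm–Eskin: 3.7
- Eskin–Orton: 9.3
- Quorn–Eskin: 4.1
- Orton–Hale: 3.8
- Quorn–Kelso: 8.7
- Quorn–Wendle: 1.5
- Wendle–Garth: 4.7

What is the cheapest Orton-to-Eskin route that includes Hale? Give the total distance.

8.8 mi

Shortest Orton→Hale: Orton–Hale = 3.8
Best Hale to Eskin: Hale–Yarm–Eskin costing 5
Total via Hale: 3.8 + 5 = 8.8 mi.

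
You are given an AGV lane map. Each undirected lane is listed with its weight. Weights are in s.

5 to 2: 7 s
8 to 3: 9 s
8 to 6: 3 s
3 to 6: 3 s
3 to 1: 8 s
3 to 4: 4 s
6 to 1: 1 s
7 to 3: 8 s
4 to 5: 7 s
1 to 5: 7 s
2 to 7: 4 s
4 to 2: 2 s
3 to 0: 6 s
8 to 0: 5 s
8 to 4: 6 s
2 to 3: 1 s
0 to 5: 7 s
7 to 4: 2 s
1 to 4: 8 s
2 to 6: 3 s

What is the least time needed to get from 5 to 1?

7 s

Settle nodes by increasing distance from 5:
5: 0
0: 7  (via 5)
1: 7  (via 5)
Shortest route: 5–1 = 7 s.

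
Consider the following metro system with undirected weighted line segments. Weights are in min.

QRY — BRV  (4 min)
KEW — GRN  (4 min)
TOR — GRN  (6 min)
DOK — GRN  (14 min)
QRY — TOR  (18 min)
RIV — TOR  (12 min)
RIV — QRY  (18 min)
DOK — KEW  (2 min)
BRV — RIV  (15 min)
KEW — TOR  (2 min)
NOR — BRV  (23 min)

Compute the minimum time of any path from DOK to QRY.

22 min

Enumerating some paths:
DOK → KEW → GRN → TOR → QRY: 2+4+6+18 = 30
DOK → KEW → TOR → QRY: 2+2+18 = 22
The minimum is 22 min via DOK → KEW → TOR → QRY.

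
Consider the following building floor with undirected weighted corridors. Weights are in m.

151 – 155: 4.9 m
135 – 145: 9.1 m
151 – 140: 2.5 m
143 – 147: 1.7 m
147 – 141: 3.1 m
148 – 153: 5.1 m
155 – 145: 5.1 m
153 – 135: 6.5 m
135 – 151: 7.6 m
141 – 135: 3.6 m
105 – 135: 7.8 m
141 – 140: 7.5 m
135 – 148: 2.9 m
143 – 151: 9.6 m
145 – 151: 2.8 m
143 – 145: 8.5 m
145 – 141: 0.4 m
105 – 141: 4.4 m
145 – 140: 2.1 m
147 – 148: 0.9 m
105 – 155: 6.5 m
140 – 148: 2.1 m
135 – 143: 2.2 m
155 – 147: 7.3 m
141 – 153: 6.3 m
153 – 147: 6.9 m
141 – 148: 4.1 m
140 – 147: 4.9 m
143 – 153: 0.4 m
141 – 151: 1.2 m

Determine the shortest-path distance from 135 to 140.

Candidate routes:
135 - 141 - 151 - 140: 3.6+1.2+2.5 = 7.3
135 - 148 - 140: 2.9+2.1 = 5
135 - 143 - 147 - 148 - 140: 2.2+1.7+0.9+2.1 = 6.9
135 - 141 - 145 - 140: 3.6+0.4+2.1 = 6.1
Cheapest is 135 - 148 - 140 at 5 m.

5 m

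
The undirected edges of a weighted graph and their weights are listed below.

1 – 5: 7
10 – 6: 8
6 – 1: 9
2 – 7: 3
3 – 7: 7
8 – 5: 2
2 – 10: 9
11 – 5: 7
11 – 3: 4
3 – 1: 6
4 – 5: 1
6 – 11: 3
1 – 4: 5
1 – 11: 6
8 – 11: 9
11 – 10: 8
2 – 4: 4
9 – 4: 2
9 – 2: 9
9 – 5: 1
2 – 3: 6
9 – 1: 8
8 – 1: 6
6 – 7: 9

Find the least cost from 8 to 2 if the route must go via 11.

Shortest 8→11: 8 → 11 = 9
Shortest 11→2: 11 → 3 → 2 = 10
Total via 11: 9 + 10 = 19.

19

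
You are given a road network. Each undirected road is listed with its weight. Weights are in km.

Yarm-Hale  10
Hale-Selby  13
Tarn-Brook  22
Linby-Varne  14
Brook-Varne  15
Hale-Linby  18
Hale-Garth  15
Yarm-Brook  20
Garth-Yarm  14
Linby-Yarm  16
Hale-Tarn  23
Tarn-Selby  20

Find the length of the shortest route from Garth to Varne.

44 km

Settle nodes by increasing distance from Garth:
Garth: 0
Yarm: 14  (via Garth)
Hale: 15  (via Garth)
Selby: 28  (via Hale)
Linby: 30  (via Yarm)
Brook: 34  (via Yarm)
Tarn: 38  (via Hale)
Varne: 44  (via Linby)
Shortest route: Garth–Yarm–Linby–Varne = 44 km.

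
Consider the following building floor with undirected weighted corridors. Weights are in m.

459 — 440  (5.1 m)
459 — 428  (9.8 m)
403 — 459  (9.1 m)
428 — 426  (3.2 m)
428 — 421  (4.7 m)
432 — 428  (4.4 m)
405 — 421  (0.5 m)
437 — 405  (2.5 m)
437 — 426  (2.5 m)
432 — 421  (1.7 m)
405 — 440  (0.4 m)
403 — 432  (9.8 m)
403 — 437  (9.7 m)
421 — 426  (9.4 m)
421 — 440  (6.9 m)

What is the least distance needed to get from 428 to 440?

5.6 m

Settle nodes by increasing distance from 428:
428: 0
426: 3.2  (via 428)
432: 4.4  (via 428)
421: 4.7  (via 428)
405: 5.2  (via 421)
440: 5.6  (via 405)
Shortest route: 428–421–405–440 = 5.6 m.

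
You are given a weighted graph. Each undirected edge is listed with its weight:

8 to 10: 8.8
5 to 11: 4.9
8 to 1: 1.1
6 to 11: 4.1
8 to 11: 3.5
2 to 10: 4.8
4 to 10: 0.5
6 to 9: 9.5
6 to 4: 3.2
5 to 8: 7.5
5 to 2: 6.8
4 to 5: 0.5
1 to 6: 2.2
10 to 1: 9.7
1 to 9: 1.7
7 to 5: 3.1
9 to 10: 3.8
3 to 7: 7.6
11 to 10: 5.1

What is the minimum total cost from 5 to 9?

Shortest distances from 5:
5: 0
4: 0.5  (via 5)
10: 1  (via 4)
7: 3.1  (via 5)
6: 3.7  (via 4)
9: 4.8  (via 10)
Shortest route: 5 → 4 → 10 → 9 = 4.8.

4.8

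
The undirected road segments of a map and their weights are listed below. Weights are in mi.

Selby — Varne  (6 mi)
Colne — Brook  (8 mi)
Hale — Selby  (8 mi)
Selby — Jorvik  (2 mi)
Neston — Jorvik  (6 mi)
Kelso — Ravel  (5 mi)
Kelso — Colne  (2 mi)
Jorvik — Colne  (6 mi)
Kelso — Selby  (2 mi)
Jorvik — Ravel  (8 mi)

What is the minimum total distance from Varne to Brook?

Enumerating some paths:
Varne–Selby–Jorvik–Ravel–Kelso–Colne–Brook: 6+2+8+5+2+8 = 31
Varne–Selby–Kelso–Ravel–Jorvik–Colne–Brook: 6+2+5+8+6+8 = 35
Varne–Selby–Jorvik–Colne–Brook: 6+2+6+8 = 22
Varne–Selby–Kelso–Colne–Brook: 6+2+2+8 = 18
Cheapest is Varne–Selby–Kelso–Colne–Brook at 18 mi.

18 mi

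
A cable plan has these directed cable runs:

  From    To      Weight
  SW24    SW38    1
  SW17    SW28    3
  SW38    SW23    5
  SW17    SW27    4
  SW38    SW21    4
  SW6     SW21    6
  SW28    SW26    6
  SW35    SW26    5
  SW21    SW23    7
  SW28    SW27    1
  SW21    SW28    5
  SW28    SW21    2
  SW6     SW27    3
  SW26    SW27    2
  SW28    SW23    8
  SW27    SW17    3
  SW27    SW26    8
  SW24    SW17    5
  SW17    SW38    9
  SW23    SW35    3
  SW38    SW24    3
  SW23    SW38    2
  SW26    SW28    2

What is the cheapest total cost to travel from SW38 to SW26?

13

Enumerating some paths:
SW38 - SW23 - SW35 - SW26: 5+3+5 = 13
SW38 - SW24 - SW17 - SW28 - SW26: 3+5+3+6 = 17
SW38 - SW21 - SW28 - SW26: 4+5+6 = 15
The minimum is 13 via SW38 - SW23 - SW35 - SW26.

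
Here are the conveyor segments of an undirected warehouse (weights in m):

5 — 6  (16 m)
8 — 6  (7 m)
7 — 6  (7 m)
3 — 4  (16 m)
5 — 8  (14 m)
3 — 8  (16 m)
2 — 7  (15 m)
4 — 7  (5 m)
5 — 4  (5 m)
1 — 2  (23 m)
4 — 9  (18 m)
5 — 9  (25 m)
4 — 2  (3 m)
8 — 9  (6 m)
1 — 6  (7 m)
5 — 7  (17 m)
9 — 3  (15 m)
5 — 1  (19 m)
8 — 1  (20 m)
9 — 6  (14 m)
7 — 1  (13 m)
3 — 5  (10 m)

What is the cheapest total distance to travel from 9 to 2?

Settle nodes by increasing distance from 9:
9: 0
8: 6  (via 9)
6: 13  (via 8)
3: 15  (via 9)
4: 18  (via 9)
1: 20  (via 6)
5: 20  (via 8)
7: 20  (via 6)
2: 21  (via 4)
Shortest route: 9 → 4 → 2 = 21 m.

21 m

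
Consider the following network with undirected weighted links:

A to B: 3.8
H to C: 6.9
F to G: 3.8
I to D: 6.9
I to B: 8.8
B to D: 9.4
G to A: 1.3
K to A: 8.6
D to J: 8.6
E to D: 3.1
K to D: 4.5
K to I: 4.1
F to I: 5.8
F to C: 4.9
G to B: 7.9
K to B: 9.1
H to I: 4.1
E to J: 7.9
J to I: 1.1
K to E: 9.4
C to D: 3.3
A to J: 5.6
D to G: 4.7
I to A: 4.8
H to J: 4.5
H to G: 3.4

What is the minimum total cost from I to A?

Running Dijkstra from I:
I: 0
J: 1.1  (via I)
H: 4.1  (via I)
K: 4.1  (via I)
A: 4.8  (via I)
Shortest route: I → A = 4.8.

4.8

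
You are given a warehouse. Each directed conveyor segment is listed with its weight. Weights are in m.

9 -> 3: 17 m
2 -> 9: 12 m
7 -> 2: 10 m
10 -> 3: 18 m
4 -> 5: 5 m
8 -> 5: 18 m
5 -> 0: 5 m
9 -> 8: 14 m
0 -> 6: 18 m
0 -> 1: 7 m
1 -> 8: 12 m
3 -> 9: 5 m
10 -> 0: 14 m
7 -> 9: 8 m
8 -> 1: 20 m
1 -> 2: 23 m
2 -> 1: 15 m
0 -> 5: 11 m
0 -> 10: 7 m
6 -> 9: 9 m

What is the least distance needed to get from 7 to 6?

63 m

Settle nodes by increasing distance from 7:
7: 0
9: 8  (via 7)
2: 10  (via 7)
8: 22  (via 9)
1: 25  (via 2)
3: 25  (via 9)
5: 40  (via 8)
0: 45  (via 5)
10: 52  (via 0)
6: 63  (via 0)
Shortest route: 7 → 9 → 8 → 5 → 0 → 6 = 63 m.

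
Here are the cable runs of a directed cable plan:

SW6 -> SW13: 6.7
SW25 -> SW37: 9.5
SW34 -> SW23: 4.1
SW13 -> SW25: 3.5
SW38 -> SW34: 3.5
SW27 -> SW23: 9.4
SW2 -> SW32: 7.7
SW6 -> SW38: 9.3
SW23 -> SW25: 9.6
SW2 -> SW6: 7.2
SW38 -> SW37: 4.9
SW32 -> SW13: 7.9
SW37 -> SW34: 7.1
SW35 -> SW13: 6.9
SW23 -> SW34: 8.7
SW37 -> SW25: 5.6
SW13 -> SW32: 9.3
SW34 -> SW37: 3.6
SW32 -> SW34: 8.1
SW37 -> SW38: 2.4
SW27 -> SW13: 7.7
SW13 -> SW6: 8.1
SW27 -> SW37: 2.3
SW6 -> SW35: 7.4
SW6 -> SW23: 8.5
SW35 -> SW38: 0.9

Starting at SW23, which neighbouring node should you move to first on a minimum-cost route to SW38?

SW34

Candidate routes:
SW23 → SW25 → SW37 → SW38: 9.6+9.5+2.4 = 21.5
SW23 → SW34 → SW37 → SW38: 8.7+3.6+2.4 = 14.7
Cheapest is SW23 → SW34 → SW37 → SW38 at 14.7.
So from SW23 the first move is to SW34.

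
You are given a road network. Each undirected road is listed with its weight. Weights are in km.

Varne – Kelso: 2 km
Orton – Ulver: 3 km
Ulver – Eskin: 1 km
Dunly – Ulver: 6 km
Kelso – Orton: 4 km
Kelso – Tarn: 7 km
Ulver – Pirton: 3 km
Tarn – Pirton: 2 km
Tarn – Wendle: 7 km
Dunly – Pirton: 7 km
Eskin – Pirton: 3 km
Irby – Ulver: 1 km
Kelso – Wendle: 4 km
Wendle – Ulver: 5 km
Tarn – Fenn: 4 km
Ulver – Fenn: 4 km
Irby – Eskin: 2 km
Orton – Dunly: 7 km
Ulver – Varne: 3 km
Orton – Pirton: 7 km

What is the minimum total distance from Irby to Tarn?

6 km

Shortest distances from Irby:
Irby: 0
Ulver: 1  (via Irby)
Eskin: 2  (via Irby)
Pirton: 4  (via Ulver)
Orton: 4  (via Ulver)
Varne: 4  (via Ulver)
Fenn: 5  (via Ulver)
Kelso: 6  (via Varne)
Wendle: 6  (via Ulver)
Tarn: 6  (via Pirton)
Shortest route: Irby–Ulver–Pirton–Tarn = 6 km.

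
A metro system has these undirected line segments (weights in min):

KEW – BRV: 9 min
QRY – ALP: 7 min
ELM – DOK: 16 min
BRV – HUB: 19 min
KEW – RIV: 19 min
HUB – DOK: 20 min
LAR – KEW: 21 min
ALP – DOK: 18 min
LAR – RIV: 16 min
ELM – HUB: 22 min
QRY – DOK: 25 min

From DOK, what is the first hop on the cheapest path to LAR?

HUB

Enumerating some paths:
DOK - ELM - HUB - BRV - KEW - LAR: 16+22+19+9+21 = 87
DOK - HUB - BRV - KEW - LAR: 20+19+9+21 = 69
DOK - HUB - BRV - KEW - RIV - LAR: 20+19+9+19+16 = 83
The minimum is 69 min via DOK - HUB - BRV - KEW - LAR.
So from DOK the first move is to HUB.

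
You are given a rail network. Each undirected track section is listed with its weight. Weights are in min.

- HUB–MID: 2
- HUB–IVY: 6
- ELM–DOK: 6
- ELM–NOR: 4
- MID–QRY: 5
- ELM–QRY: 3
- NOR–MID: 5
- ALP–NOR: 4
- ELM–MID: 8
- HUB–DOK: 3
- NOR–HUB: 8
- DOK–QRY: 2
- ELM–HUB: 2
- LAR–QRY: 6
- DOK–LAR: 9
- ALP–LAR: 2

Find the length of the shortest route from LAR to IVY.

17 min

Enumerating some paths:
LAR–DOK–HUB–IVY: 9+3+6 = 18
LAR–ALP–NOR–MID–HUB–IVY: 2+4+5+2+6 = 19
LAR–ALP–NOR–ELM–HUB–IVY: 2+4+4+2+6 = 18
LAR–QRY–DOK–HUB–IVY: 6+2+3+6 = 17
Cheapest is LAR–QRY–DOK–HUB–IVY at 17 min.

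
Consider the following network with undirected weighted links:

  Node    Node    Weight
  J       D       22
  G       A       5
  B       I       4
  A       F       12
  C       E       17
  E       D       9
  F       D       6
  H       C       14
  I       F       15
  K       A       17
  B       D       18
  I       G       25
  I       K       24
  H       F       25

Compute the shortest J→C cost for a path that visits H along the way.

67

Shortest J→H: J–D–F–H = 53
Best H to C: H–C costing 14
Total via H: 53 + 14 = 67.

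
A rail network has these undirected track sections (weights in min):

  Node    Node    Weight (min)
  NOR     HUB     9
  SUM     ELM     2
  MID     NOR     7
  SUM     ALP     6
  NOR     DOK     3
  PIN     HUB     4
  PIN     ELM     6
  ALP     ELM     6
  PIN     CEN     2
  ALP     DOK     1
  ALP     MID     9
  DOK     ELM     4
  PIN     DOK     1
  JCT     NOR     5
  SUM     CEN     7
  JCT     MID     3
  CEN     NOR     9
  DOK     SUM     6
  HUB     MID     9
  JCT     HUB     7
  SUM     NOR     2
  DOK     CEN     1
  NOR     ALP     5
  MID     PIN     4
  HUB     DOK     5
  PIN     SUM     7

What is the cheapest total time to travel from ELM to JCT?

9 min

Shortest distances from ELM:
ELM: 0
SUM: 2  (via ELM)
DOK: 4  (via ELM)
NOR: 4  (via SUM)
PIN: 5  (via DOK)
ALP: 5  (via DOK)
CEN: 5  (via DOK)
JCT: 9  (via NOR)
Shortest route: ELM → SUM → NOR → JCT = 9 min.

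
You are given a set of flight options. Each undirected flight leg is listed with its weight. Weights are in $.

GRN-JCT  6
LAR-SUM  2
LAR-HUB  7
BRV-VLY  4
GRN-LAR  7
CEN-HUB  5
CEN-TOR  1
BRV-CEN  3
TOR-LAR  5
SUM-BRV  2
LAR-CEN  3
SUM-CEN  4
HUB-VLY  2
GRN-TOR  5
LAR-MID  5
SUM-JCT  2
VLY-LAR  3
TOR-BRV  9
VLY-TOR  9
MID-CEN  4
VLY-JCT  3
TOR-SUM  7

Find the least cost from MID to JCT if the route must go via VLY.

$11

Best MID to VLY: MID → LAR → VLY costing 8
Shortest VLY→JCT: VLY → JCT = 3
Total via VLY: 8 + 3 = $11.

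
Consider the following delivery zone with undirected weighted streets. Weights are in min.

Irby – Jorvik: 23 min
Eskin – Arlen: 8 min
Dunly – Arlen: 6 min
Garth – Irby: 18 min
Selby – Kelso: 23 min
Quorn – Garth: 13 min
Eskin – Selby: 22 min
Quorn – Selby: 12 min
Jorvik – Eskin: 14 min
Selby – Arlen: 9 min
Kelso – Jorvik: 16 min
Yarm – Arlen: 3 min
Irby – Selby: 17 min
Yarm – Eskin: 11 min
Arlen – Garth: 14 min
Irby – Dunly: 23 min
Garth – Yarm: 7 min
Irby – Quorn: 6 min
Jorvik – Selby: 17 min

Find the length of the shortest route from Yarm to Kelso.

Candidate routes:
Yarm → Arlen → Selby → Kelso: 3+9+23 = 35
Yarm → Arlen → Eskin → Jorvik → Kelso: 3+8+14+16 = 41
The minimum is 35 min via Yarm → Arlen → Selby → Kelso.

35 min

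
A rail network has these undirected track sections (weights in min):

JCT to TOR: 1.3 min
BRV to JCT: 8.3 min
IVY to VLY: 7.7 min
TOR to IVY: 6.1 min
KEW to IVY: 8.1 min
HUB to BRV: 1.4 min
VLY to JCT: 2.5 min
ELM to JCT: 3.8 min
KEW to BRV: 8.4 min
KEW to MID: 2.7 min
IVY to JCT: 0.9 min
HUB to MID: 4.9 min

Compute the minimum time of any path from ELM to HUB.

Enumerating some paths:
ELM - JCT - TOR - IVY - KEW - MID - HUB: 3.8+1.3+6.1+8.1+2.7+4.9 = 26.9
ELM - JCT - IVY - KEW - MID - HUB: 3.8+0.9+8.1+2.7+4.9 = 20.4
ELM - JCT - BRV - HUB: 3.8+8.3+1.4 = 13.5
ELM - JCT - IVY - KEW - BRV - HUB: 3.8+0.9+8.1+8.4+1.4 = 22.6
Cheapest is ELM - JCT - BRV - HUB at 13.5 min.

13.5 min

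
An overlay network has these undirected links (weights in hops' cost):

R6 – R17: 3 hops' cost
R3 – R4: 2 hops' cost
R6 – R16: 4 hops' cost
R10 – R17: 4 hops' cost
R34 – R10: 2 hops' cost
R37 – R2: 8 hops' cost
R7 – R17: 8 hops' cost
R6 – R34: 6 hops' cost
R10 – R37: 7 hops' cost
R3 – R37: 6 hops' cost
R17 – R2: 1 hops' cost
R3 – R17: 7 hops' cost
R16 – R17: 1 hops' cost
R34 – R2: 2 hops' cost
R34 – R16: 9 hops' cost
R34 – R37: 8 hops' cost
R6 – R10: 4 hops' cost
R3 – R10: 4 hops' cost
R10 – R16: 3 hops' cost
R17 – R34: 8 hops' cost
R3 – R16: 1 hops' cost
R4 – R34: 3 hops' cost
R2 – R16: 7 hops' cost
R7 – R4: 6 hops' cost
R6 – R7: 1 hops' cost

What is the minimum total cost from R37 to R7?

Candidate routes:
R37 - R10 - R16 - R17 - R6 - R7: 7+3+1+3+1 = 15
R37 - R2 - R17 - R6 - R7: 8+1+3+1 = 13
R37 - R10 - R6 - R7: 7+4+1 = 12
R37 - R3 - R4 - R7: 6+2+6 = 14
Cheapest is R37 - R10 - R6 - R7 at 12 hops' cost.

12 hops' cost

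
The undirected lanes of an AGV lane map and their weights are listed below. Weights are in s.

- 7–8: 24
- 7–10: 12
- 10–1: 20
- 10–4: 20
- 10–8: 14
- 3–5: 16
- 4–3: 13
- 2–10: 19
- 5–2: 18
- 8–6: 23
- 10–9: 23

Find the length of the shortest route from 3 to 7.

Shortest distances from 3:
3: 0
4: 13  (via 3)
5: 16  (via 3)
10: 33  (via 4)
2: 34  (via 5)
7: 45  (via 10)
Shortest route: 3 → 4 → 10 → 7 = 45 s.

45 s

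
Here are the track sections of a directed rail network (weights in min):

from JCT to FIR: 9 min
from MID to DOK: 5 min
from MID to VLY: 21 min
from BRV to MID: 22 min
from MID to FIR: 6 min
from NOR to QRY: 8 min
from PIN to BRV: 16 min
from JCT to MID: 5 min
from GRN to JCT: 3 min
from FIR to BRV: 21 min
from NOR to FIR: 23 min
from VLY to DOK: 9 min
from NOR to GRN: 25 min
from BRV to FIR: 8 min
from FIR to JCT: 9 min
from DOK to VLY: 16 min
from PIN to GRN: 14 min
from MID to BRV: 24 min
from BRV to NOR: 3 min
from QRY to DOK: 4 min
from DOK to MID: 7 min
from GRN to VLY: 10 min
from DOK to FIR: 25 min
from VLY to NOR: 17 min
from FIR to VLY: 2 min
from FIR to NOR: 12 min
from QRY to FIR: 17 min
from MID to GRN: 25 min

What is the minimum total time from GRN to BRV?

32 min

Settle nodes by increasing distance from GRN:
GRN: 0
JCT: 3  (via GRN)
MID: 8  (via JCT)
VLY: 10  (via GRN)
FIR: 12  (via JCT)
DOK: 13  (via MID)
NOR: 24  (via FIR)
QRY: 32  (via NOR)
BRV: 32  (via MID)
Shortest route: GRN → JCT → MID → BRV = 32 min.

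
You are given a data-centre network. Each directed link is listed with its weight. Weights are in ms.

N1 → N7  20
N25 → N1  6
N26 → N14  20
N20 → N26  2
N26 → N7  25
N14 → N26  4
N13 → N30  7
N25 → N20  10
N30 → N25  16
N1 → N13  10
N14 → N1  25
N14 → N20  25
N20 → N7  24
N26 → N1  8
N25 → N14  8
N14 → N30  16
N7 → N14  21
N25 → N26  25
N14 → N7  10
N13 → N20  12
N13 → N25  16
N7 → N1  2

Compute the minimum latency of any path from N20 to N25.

36 ms

Shortest distances from N20:
N20: 0
N26: 2  (via N20)
N1: 10  (via N26)
N13: 20  (via N1)
N14: 22  (via N26)
N7: 24  (via N20)
N30: 27  (via N13)
N25: 36  (via N13)
Shortest route: N20 → N26 → N1 → N13 → N25 = 36 ms.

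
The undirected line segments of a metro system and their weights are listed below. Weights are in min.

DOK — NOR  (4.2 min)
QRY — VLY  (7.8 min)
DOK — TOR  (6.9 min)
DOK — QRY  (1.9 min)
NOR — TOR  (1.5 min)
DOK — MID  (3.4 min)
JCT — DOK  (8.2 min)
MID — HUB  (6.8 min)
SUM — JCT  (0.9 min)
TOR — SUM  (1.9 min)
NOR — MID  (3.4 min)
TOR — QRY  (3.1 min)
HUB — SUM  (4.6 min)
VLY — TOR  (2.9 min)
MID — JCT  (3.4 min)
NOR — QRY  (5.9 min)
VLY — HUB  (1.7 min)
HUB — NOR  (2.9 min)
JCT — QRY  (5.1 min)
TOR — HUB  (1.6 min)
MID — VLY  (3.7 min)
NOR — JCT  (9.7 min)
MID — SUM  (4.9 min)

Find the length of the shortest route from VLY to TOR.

Settle nodes by increasing distance from VLY:
VLY: 0
HUB: 1.7  (via VLY)
TOR: 2.9  (via VLY)
Shortest route: VLY → TOR = 2.9 min.

2.9 min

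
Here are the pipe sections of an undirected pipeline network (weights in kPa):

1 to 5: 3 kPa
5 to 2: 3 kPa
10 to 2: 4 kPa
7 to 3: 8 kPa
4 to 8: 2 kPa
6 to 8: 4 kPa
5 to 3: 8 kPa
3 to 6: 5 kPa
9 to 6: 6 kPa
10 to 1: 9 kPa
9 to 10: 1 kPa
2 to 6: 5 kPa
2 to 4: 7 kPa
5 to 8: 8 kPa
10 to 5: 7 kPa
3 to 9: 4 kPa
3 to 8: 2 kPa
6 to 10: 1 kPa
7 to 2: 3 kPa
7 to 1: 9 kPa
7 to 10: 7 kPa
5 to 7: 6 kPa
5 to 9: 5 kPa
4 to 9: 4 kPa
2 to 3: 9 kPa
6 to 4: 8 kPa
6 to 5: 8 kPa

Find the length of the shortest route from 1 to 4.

Compare a few routes:
1 → 5 → 8 → 4: 3+8+2 = 13
1 → 5 → 9 → 4: 3+5+4 = 12
Cheapest is 1 → 5 → 9 → 4 at 12 kPa.

12 kPa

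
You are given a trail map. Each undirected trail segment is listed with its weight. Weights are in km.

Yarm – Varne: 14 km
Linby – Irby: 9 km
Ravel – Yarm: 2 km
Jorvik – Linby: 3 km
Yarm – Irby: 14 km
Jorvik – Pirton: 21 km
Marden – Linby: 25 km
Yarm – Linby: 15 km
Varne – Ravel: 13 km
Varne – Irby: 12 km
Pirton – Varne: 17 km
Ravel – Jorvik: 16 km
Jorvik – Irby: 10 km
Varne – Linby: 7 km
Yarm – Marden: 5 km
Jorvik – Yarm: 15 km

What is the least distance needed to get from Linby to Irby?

9 km

Running Dijkstra from Linby:
Linby: 0
Jorvik: 3  (via Linby)
Varne: 7  (via Linby)
Irby: 9  (via Linby)
Shortest route: Linby–Irby = 9 km.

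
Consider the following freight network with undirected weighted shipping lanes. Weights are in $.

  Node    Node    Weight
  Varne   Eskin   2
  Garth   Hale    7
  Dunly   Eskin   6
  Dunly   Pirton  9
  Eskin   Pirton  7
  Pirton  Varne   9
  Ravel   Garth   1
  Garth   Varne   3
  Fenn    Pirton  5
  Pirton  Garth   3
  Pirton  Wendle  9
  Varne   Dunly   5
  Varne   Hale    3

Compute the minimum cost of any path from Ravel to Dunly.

Shortest distances from Ravel:
Ravel: 0
Garth: 1  (via Ravel)
Pirton: 4  (via Garth)
Varne: 4  (via Garth)
Eskin: 6  (via Varne)
Hale: 7  (via Varne)
Fenn: 9  (via Pirton)
Dunly: 9  (via Varne)
Shortest route: Ravel → Garth → Varne → Dunly = $9.

$9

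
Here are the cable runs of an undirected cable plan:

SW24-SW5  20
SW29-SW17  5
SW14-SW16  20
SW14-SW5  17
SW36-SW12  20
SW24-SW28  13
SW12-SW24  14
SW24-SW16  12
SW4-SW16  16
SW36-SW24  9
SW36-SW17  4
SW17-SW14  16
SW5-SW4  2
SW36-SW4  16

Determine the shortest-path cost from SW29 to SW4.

25

Candidate routes:
SW29–SW17–SW36–SW4: 5+4+16 = 25
SW29–SW17–SW14–SW5–SW4: 5+16+17+2 = 40
SW29–SW17–SW36–SW24–SW16–SW4: 5+4+9+12+16 = 46
SW29–SW17–SW36–SW24–SW5–SW4: 5+4+9+20+2 = 40
The minimum is 25 via SW29–SW17–SW36–SW4.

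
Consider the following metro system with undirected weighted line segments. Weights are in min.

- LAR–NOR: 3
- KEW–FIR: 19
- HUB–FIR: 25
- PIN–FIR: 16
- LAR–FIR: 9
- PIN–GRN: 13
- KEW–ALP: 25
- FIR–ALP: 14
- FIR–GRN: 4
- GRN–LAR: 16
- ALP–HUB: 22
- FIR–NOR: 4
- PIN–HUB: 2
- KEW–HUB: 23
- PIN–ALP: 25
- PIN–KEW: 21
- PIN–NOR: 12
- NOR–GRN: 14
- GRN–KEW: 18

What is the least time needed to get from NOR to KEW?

23 min

Running Dijkstra from NOR:
NOR: 0
LAR: 3  (via NOR)
FIR: 4  (via NOR)
GRN: 8  (via FIR)
PIN: 12  (via NOR)
HUB: 14  (via PIN)
ALP: 18  (via FIR)
KEW: 23  (via FIR)
Shortest route: NOR–FIR–KEW = 23 min.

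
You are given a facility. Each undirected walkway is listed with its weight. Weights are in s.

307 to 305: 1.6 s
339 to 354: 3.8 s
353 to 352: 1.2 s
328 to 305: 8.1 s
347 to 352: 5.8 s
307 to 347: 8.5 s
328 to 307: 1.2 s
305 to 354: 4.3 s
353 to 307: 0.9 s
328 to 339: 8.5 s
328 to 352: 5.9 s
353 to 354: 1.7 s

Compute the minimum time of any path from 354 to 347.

8.7 s

Settle nodes by increasing distance from 354:
354: 0
353: 1.7  (via 354)
307: 2.6  (via 353)
352: 2.9  (via 353)
339: 3.8  (via 354)
328: 3.8  (via 307)
305: 4.2  (via 307)
347: 8.7  (via 352)
Shortest route: 354–353–352–347 = 8.7 s.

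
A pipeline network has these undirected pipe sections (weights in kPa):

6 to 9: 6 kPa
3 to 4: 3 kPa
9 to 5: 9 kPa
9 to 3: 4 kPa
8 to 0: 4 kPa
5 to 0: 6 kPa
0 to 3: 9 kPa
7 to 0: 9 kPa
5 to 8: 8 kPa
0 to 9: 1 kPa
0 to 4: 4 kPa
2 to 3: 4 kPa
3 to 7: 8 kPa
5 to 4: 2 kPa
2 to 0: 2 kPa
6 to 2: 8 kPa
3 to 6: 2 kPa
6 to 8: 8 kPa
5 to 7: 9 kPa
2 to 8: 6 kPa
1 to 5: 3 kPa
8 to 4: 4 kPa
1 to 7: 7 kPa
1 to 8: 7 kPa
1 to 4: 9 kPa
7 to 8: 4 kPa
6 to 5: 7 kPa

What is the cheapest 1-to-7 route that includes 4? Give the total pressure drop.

13 kPa

Best 1 to 4: 1–5–4 costing 5
Shortest 4→7: 4–8–7 = 8
Total via 4: 5 + 8 = 13 kPa.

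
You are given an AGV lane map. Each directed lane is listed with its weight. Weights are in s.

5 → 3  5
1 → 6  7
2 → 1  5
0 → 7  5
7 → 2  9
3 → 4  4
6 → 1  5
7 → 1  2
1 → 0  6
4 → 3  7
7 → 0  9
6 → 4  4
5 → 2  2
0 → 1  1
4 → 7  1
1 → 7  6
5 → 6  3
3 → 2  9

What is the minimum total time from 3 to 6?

Shortest distances from 3:
3: 0
4: 4  (via 3)
7: 5  (via 4)
1: 7  (via 7)
2: 9  (via 3)
0: 13  (via 1)
6: 14  (via 1)
Shortest route: 3–4–7–1–6 = 14 s.

14 s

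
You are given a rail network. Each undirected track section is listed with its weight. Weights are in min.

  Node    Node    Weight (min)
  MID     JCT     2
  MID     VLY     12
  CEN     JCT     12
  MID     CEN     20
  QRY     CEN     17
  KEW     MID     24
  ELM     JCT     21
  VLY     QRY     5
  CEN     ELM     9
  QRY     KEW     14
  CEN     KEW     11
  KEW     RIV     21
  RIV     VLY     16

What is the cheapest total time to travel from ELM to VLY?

Candidate routes:
ELM - CEN - QRY - VLY: 9+17+5 = 31
ELM - CEN - KEW - QRY - VLY: 9+11+14+5 = 39
ELM - JCT - MID - VLY: 21+2+12 = 35
ELM - CEN - JCT - MID - VLY: 9+12+2+12 = 35
The minimum is 31 min via ELM - CEN - QRY - VLY.

31 min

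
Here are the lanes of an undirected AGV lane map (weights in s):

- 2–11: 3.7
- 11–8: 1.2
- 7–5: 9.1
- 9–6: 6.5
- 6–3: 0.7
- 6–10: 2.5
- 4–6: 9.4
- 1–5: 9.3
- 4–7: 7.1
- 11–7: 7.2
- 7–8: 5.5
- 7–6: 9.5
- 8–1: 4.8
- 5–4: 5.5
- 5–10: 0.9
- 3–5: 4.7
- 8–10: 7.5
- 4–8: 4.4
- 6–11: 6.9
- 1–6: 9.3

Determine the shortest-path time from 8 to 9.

Enumerating some paths:
8 → 10 → 6 → 9: 7.5+2.5+6.5 = 16.5
8 → 4 → 6 → 9: 4.4+9.4+6.5 = 20.3
8 → 4 → 5 → 10 → 6 → 9: 4.4+5.5+0.9+2.5+6.5 = 19.8
8 → 11 → 6 → 9: 1.2+6.9+6.5 = 14.6
The minimum is 14.6 s via 8 → 11 → 6 → 9.

14.6 s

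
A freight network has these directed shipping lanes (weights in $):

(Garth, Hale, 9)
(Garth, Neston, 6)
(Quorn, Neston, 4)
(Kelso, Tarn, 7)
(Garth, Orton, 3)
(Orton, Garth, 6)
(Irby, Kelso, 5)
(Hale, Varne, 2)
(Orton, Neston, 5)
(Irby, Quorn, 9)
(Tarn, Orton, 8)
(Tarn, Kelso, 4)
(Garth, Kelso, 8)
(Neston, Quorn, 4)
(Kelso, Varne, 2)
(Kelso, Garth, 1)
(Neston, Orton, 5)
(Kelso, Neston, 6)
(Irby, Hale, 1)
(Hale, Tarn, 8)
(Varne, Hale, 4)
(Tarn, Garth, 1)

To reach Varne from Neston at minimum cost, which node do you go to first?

Orton

Compare a few routes:
Neston–Orton–Garth–Hale–Varne: 5+6+9+2 = 22
Neston–Orton–Garth–Kelso–Varne: 5+6+8+2 = 21
Cheapest is Neston–Orton–Garth–Kelso–Varne at $21.
So from Neston the first move is to Orton.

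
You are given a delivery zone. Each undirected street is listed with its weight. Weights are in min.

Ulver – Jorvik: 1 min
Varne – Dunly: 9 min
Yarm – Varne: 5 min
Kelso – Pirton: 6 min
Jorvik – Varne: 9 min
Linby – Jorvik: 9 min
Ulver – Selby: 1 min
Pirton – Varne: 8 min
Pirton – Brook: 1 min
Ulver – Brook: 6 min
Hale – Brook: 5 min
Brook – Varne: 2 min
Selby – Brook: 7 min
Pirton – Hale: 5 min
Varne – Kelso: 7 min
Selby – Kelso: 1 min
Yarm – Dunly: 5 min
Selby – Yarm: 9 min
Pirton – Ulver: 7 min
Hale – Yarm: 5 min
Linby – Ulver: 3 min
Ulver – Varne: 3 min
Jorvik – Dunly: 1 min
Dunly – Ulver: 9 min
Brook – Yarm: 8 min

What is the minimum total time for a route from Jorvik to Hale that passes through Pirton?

Best Jorvik to Pirton: Jorvik–Ulver–Varne–Brook–Pirton costing 7
Best Pirton to Hale: Pirton–Hale costing 5
Total via Pirton: 7 + 5 = 12 min.

12 min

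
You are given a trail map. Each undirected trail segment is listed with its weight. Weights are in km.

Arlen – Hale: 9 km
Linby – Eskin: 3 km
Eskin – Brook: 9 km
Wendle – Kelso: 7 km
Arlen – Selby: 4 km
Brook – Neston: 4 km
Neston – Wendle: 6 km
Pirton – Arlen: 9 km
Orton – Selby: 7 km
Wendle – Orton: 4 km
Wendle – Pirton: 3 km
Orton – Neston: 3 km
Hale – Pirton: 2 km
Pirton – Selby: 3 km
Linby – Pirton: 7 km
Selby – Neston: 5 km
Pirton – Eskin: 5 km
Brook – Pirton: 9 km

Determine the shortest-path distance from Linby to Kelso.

17 km

Compare a few routes:
Linby–Pirton–Wendle–Kelso: 7+3+7 = 17
Linby–Eskin–Pirton–Wendle–Kelso: 3+5+3+7 = 18
The minimum is 17 km via Linby–Pirton–Wendle–Kelso.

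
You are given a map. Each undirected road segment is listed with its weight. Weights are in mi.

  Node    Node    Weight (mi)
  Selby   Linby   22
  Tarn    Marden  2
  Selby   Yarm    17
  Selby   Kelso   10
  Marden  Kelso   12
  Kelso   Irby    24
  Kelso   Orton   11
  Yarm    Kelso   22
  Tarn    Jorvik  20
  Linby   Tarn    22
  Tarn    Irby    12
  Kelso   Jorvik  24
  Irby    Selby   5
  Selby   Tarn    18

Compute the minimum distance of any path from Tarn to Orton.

25 mi

Shortest distances from Tarn:
Tarn: 0
Marden: 2  (via Tarn)
Irby: 12  (via Tarn)
Kelso: 14  (via Marden)
Selby: 17  (via Irby)
Jorvik: 20  (via Tarn)
Linby: 22  (via Tarn)
Orton: 25  (via Kelso)
Shortest route: Tarn → Marden → Kelso → Orton = 25 mi.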